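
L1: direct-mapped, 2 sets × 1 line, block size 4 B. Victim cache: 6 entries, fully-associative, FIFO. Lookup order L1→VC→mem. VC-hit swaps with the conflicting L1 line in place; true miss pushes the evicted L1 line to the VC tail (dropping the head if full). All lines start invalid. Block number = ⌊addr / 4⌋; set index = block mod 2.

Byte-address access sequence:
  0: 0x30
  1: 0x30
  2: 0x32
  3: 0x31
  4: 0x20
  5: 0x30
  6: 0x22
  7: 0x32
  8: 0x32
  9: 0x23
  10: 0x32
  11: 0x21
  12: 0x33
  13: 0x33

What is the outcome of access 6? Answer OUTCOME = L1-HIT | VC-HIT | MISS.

0: 0x30 (blk 12, set 0) → MISS  vc=[]
1: 0x30 (blk 12, set 0) → L1-HIT  vc=[]
2: 0x32 (blk 12, set 0) → L1-HIT  vc=[]
3: 0x31 (blk 12, set 0) → L1-HIT  vc=[]
4: 0x20 (blk 8, set 0) → MISS  vc=[12]
5: 0x30 (blk 12, set 0) → VC-HIT  vc=[8]
6: 0x22 (blk 8, set 0) → VC-HIT  vc=[12]
7: 0x32 (blk 12, set 0) → VC-HIT  vc=[8]
8: 0x32 (blk 12, set 0) → L1-HIT  vc=[8]
9: 0x23 (blk 8, set 0) → VC-HIT  vc=[12]
10: 0x32 (blk 12, set 0) → VC-HIT  vc=[8]
11: 0x21 (blk 8, set 0) → VC-HIT  vc=[12]
12: 0x33 (blk 12, set 0) → VC-HIT  vc=[8]
13: 0x33 (blk 12, set 0) → L1-HIT  vc=[8]

OUTCOME = VC-HIT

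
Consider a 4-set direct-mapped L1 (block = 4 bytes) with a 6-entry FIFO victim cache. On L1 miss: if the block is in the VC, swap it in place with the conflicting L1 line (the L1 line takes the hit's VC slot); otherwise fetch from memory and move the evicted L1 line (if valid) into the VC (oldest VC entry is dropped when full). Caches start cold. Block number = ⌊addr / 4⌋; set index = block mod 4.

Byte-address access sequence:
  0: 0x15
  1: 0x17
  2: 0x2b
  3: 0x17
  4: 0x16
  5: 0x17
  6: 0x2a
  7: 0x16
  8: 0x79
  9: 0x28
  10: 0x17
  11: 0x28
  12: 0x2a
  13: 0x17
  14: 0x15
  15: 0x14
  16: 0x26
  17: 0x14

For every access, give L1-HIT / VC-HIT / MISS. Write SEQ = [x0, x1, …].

#0 0x15→b5/s1 MISS; vc=[]
#1 0x17→b5/s1 L1-HIT; vc=[]
#2 0x2b→b10/s2 MISS; vc=[]
#3 0x17→b5/s1 L1-HIT; vc=[]
#4 0x16→b5/s1 L1-HIT; vc=[]
#5 0x17→b5/s1 L1-HIT; vc=[]
#6 0x2a→b10/s2 L1-HIT; vc=[]
#7 0x16→b5/s1 L1-HIT; vc=[]
#8 0x79→b30/s2 MISS; vc=[10]
#9 0x28→b10/s2 VC-HIT; vc=[30]
#10 0x17→b5/s1 L1-HIT; vc=[30]
#11 0x28→b10/s2 L1-HIT; vc=[30]
#12 0x2a→b10/s2 L1-HIT; vc=[30]
#13 0x17→b5/s1 L1-HIT; vc=[30]
#14 0x15→b5/s1 L1-HIT; vc=[30]
#15 0x14→b5/s1 L1-HIT; vc=[30]
#16 0x26→b9/s1 MISS; vc=[30,5]
#17 0x14→b5/s1 VC-HIT; vc=[30,9]

SEQ = [MISS, L1-HIT, MISS, L1-HIT, L1-HIT, L1-HIT, L1-HIT, L1-HIT, MISS, VC-HIT, L1-HIT, L1-HIT, L1-HIT, L1-HIT, L1-HIT, L1-HIT, MISS, VC-HIT]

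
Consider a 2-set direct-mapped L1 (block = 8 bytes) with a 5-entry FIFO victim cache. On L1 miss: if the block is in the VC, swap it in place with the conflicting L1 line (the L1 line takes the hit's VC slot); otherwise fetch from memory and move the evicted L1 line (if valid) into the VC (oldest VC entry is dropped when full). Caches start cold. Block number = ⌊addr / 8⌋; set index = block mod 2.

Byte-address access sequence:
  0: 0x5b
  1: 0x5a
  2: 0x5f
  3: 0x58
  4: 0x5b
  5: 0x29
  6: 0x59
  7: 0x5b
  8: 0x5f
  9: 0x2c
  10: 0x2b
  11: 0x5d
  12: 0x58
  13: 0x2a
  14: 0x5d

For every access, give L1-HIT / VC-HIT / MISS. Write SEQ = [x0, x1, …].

SEQ = [MISS, L1-HIT, L1-HIT, L1-HIT, L1-HIT, MISS, VC-HIT, L1-HIT, L1-HIT, VC-HIT, L1-HIT, VC-HIT, L1-HIT, VC-HIT, VC-HIT]

0: 0x5b (blk 11, set 1) → MISS  vc=[]
1: 0x5a (blk 11, set 1) → L1-HIT  vc=[]
2: 0x5f (blk 11, set 1) → L1-HIT  vc=[]
3: 0x58 (blk 11, set 1) → L1-HIT  vc=[]
4: 0x5b (blk 11, set 1) → L1-HIT  vc=[]
5: 0x29 (blk 5, set 1) → MISS  vc=[11]
6: 0x59 (blk 11, set 1) → VC-HIT  vc=[5]
7: 0x5b (blk 11, set 1) → L1-HIT  vc=[5]
8: 0x5f (blk 11, set 1) → L1-HIT  vc=[5]
9: 0x2c (blk 5, set 1) → VC-HIT  vc=[11]
10: 0x2b (blk 5, set 1) → L1-HIT  vc=[11]
11: 0x5d (blk 11, set 1) → VC-HIT  vc=[5]
12: 0x58 (blk 11, set 1) → L1-HIT  vc=[5]
13: 0x2a (blk 5, set 1) → VC-HIT  vc=[11]
14: 0x5d (blk 11, set 1) → VC-HIT  vc=[5]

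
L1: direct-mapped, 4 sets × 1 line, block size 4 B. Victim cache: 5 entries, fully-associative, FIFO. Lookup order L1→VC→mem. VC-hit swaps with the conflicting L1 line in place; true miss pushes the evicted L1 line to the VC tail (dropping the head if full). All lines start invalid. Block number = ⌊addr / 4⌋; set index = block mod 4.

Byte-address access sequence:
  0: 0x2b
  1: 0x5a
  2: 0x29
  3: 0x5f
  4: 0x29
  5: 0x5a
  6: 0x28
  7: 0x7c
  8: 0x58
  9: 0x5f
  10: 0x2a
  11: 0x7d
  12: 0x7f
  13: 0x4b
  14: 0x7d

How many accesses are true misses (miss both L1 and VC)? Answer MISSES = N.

MISSES = 5

  [0] addr=0x2b blk=10 s=2: MISS | VC []
  [1] addr=0x5a blk=22 s=2: MISS | VC [10]
  [2] addr=0x29 blk=10 s=2: VC-HIT | VC [22]
  [3] addr=0x5f blk=23 s=3: MISS | VC [22]
  [4] addr=0x29 blk=10 s=2: L1-HIT | VC [22]
  [5] addr=0x5a blk=22 s=2: VC-HIT | VC [10]
  [6] addr=0x28 blk=10 s=2: VC-HIT | VC [22]
  [7] addr=0x7c blk=31 s=3: MISS | VC [22, 23]
  [8] addr=0x58 blk=22 s=2: VC-HIT | VC [10, 23]
  [9] addr=0x5f blk=23 s=3: VC-HIT | VC [10, 31]
  [10] addr=0x2a blk=10 s=2: VC-HIT | VC [22, 31]
  [11] addr=0x7d blk=31 s=3: VC-HIT | VC [22, 23]
  [12] addr=0x7f blk=31 s=3: L1-HIT | VC [22, 23]
  [13] addr=0x4b blk=18 s=2: MISS | VC [22, 23, 10]
  [14] addr=0x7d blk=31 s=3: L1-HIT | VC [22, 23, 10]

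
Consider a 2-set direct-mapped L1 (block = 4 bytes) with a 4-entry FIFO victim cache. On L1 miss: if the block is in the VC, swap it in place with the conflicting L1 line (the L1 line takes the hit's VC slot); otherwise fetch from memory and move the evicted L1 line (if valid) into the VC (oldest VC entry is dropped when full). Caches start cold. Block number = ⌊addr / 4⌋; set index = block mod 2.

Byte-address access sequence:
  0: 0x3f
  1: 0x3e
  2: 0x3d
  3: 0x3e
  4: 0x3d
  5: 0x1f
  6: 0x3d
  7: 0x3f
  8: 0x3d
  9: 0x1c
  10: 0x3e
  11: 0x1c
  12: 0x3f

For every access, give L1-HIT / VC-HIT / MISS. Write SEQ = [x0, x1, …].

#0 0x3f→b15/s1 MISS; vc=[]
#1 0x3e→b15/s1 L1-HIT; vc=[]
#2 0x3d→b15/s1 L1-HIT; vc=[]
#3 0x3e→b15/s1 L1-HIT; vc=[]
#4 0x3d→b15/s1 L1-HIT; vc=[]
#5 0x1f→b7/s1 MISS; vc=[15]
#6 0x3d→b15/s1 VC-HIT; vc=[7]
#7 0x3f→b15/s1 L1-HIT; vc=[7]
#8 0x3d→b15/s1 L1-HIT; vc=[7]
#9 0x1c→b7/s1 VC-HIT; vc=[15]
#10 0x3e→b15/s1 VC-HIT; vc=[7]
#11 0x1c→b7/s1 VC-HIT; vc=[15]
#12 0x3f→b15/s1 VC-HIT; vc=[7]

SEQ = [MISS, L1-HIT, L1-HIT, L1-HIT, L1-HIT, MISS, VC-HIT, L1-HIT, L1-HIT, VC-HIT, VC-HIT, VC-HIT, VC-HIT]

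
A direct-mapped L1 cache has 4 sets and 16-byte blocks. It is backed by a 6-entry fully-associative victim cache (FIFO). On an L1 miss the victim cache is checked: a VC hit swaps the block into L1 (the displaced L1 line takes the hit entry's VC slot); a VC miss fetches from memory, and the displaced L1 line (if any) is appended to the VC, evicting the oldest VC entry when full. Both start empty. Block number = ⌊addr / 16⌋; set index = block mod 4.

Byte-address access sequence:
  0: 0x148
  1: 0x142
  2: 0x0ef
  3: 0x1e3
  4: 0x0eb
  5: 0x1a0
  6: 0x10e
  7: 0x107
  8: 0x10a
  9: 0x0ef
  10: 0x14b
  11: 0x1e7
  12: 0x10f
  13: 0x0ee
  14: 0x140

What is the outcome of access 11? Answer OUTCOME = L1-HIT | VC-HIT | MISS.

OUTCOME = VC-HIT

0: 0x148 (blk 20, set 0) → MISS  vc=[]
1: 0x142 (blk 20, set 0) → L1-HIT  vc=[]
2: 0xef (blk 14, set 2) → MISS  vc=[]
3: 0x1e3 (blk 30, set 2) → MISS  vc=[14]
4: 0xeb (blk 14, set 2) → VC-HIT  vc=[30]
5: 0x1a0 (blk 26, set 2) → MISS  vc=[30, 14]
6: 0x10e (blk 16, set 0) → MISS  vc=[30, 14, 20]
7: 0x107 (blk 16, set 0) → L1-HIT  vc=[30, 14, 20]
8: 0x10a (blk 16, set 0) → L1-HIT  vc=[30, 14, 20]
9: 0xef (blk 14, set 2) → VC-HIT  vc=[30, 26, 20]
10: 0x14b (blk 20, set 0) → VC-HIT  vc=[30, 26, 16]
11: 0x1e7 (blk 30, set 2) → VC-HIT  vc=[14, 26, 16]
12: 0x10f (blk 16, set 0) → VC-HIT  vc=[14, 26, 20]
13: 0xee (blk 14, set 2) → VC-HIT  vc=[30, 26, 20]
14: 0x140 (blk 20, set 0) → VC-HIT  vc=[30, 26, 16]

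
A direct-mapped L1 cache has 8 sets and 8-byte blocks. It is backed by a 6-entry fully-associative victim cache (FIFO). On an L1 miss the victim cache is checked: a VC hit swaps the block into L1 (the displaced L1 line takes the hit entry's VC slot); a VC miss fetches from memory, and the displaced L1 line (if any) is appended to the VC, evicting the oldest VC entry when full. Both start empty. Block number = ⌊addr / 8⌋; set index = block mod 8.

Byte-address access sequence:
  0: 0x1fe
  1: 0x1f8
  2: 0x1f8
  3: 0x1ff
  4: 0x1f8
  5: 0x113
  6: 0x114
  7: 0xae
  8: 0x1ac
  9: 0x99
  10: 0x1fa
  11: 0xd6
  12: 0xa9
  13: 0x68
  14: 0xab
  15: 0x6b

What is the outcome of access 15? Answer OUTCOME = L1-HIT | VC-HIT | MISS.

OUTCOME = VC-HIT

  [0] addr=0x1fe blk=63 s=7: MISS | VC []
  [1] addr=0x1f8 blk=63 s=7: L1-HIT | VC []
  [2] addr=0x1f8 blk=63 s=7: L1-HIT | VC []
  [3] addr=0x1ff blk=63 s=7: L1-HIT | VC []
  [4] addr=0x1f8 blk=63 s=7: L1-HIT | VC []
  [5] addr=0x113 blk=34 s=2: MISS | VC []
  [6] addr=0x114 blk=34 s=2: L1-HIT | VC []
  [7] addr=0xae blk=21 s=5: MISS | VC []
  [8] addr=0x1ac blk=53 s=5: MISS | VC [21]
  [9] addr=0x99 blk=19 s=3: MISS | VC [21]
  [10] addr=0x1fa blk=63 s=7: L1-HIT | VC [21]
  [11] addr=0xd6 blk=26 s=2: MISS | VC [21, 34]
  [12] addr=0xa9 blk=21 s=5: VC-HIT | VC [53, 34]
  [13] addr=0x68 blk=13 s=5: MISS | VC [53, 34, 21]
  [14] addr=0xab blk=21 s=5: VC-HIT | VC [53, 34, 13]
  [15] addr=0x6b blk=13 s=5: VC-HIT | VC [53, 34, 21]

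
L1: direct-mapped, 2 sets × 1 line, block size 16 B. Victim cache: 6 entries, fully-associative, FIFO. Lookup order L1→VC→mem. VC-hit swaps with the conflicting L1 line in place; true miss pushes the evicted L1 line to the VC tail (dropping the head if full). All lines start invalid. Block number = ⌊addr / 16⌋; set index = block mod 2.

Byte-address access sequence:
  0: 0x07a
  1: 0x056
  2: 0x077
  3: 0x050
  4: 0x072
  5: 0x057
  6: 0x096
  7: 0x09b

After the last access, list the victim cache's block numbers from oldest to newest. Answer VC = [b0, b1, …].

VC = [7, 5]

  [0] addr=0x7a blk=7 s=1: MISS | VC []
  [1] addr=0x56 blk=5 s=1: MISS | VC [7]
  [2] addr=0x77 blk=7 s=1: VC-HIT | VC [5]
  [3] addr=0x50 blk=5 s=1: VC-HIT | VC [7]
  [4] addr=0x72 blk=7 s=1: VC-HIT | VC [5]
  [5] addr=0x57 blk=5 s=1: VC-HIT | VC [7]
  [6] addr=0x96 blk=9 s=1: MISS | VC [7, 5]
  [7] addr=0x9b blk=9 s=1: L1-HIT | VC [7, 5]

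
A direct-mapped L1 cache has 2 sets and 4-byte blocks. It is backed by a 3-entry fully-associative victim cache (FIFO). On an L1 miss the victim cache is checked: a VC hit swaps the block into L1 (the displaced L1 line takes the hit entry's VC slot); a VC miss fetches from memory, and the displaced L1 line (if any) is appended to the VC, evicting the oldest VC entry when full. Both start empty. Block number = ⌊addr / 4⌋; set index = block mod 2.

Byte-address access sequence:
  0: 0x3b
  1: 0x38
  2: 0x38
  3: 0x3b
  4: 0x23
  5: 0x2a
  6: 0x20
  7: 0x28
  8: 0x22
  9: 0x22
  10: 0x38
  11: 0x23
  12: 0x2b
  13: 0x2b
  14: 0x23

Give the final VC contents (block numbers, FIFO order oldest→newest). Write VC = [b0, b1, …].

VC = [14, 10]

  [0] addr=0x3b blk=14 s=0: MISS | VC []
  [1] addr=0x38 blk=14 s=0: L1-HIT | VC []
  [2] addr=0x38 blk=14 s=0: L1-HIT | VC []
  [3] addr=0x3b blk=14 s=0: L1-HIT | VC []
  [4] addr=0x23 blk=8 s=0: MISS | VC [14]
  [5] addr=0x2a blk=10 s=0: MISS | VC [14, 8]
  [6] addr=0x20 blk=8 s=0: VC-HIT | VC [14, 10]
  [7] addr=0x28 blk=10 s=0: VC-HIT | VC [14, 8]
  [8] addr=0x22 blk=8 s=0: VC-HIT | VC [14, 10]
  [9] addr=0x22 blk=8 s=0: L1-HIT | VC [14, 10]
  [10] addr=0x38 blk=14 s=0: VC-HIT | VC [8, 10]
  [11] addr=0x23 blk=8 s=0: VC-HIT | VC [14, 10]
  [12] addr=0x2b blk=10 s=0: VC-HIT | VC [14, 8]
  [13] addr=0x2b blk=10 s=0: L1-HIT | VC [14, 8]
  [14] addr=0x23 blk=8 s=0: VC-HIT | VC [14, 10]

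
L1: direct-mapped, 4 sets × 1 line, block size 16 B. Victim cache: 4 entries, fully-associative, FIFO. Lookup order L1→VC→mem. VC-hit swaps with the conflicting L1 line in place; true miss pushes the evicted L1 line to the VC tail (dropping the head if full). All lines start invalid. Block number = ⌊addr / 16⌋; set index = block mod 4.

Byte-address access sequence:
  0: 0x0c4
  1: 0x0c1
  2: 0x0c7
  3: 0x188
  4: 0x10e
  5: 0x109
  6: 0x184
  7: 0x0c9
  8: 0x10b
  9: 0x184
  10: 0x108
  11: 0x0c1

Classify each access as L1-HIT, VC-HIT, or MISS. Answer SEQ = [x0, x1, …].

0: 0xc4 (blk 12, set 0) → MISS  vc=[]
1: 0xc1 (blk 12, set 0) → L1-HIT  vc=[]
2: 0xc7 (blk 12, set 0) → L1-HIT  vc=[]
3: 0x188 (blk 24, set 0) → MISS  vc=[12]
4: 0x10e (blk 16, set 0) → MISS  vc=[12, 24]
5: 0x109 (blk 16, set 0) → L1-HIT  vc=[12, 24]
6: 0x184 (blk 24, set 0) → VC-HIT  vc=[12, 16]
7: 0xc9 (blk 12, set 0) → VC-HIT  vc=[24, 16]
8: 0x10b (blk 16, set 0) → VC-HIT  vc=[24, 12]
9: 0x184 (blk 24, set 0) → VC-HIT  vc=[16, 12]
10: 0x108 (blk 16, set 0) → VC-HIT  vc=[24, 12]
11: 0xc1 (blk 12, set 0) → VC-HIT  vc=[24, 16]

SEQ = [MISS, L1-HIT, L1-HIT, MISS, MISS, L1-HIT, VC-HIT, VC-HIT, VC-HIT, VC-HIT, VC-HIT, VC-HIT]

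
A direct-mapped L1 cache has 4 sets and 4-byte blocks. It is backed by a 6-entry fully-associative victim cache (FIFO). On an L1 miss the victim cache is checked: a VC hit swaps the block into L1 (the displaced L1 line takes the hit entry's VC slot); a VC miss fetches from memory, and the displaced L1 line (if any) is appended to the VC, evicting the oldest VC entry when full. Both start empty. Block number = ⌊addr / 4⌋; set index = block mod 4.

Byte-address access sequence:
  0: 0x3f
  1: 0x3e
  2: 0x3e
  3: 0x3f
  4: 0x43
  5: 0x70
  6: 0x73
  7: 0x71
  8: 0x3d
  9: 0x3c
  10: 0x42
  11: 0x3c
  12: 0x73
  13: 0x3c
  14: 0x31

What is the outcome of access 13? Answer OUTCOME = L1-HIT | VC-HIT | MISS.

#0 0x3f→b15/s3 MISS; vc=[]
#1 0x3e→b15/s3 L1-HIT; vc=[]
#2 0x3e→b15/s3 L1-HIT; vc=[]
#3 0x3f→b15/s3 L1-HIT; vc=[]
#4 0x43→b16/s0 MISS; vc=[]
#5 0x70→b28/s0 MISS; vc=[16]
#6 0x73→b28/s0 L1-HIT; vc=[16]
#7 0x71→b28/s0 L1-HIT; vc=[16]
#8 0x3d→b15/s3 L1-HIT; vc=[16]
#9 0x3c→b15/s3 L1-HIT; vc=[16]
#10 0x42→b16/s0 VC-HIT; vc=[28]
#11 0x3c→b15/s3 L1-HIT; vc=[28]
#12 0x73→b28/s0 VC-HIT; vc=[16]
#13 0x3c→b15/s3 L1-HIT; vc=[16]
#14 0x31→b12/s0 MISS; vc=[16,28]

OUTCOME = L1-HIT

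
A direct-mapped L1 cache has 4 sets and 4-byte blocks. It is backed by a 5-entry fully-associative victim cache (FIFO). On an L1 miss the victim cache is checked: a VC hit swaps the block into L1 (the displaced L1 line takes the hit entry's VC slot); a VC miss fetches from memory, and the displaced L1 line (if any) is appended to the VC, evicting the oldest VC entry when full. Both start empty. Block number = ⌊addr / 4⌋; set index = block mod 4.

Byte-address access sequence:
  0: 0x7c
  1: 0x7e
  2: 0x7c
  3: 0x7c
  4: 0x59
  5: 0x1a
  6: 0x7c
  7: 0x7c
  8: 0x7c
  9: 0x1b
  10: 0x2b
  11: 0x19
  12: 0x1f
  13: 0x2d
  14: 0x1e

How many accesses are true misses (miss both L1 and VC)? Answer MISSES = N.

MISSES = 6

0: 0x7c (blk 31, set 3) → MISS  vc=[]
1: 0x7e (blk 31, set 3) → L1-HIT  vc=[]
2: 0x7c (blk 31, set 3) → L1-HIT  vc=[]
3: 0x7c (blk 31, set 3) → L1-HIT  vc=[]
4: 0x59 (blk 22, set 2) → MISS  vc=[]
5: 0x1a (blk 6, set 2) → MISS  vc=[22]
6: 0x7c (blk 31, set 3) → L1-HIT  vc=[22]
7: 0x7c (blk 31, set 3) → L1-HIT  vc=[22]
8: 0x7c (blk 31, set 3) → L1-HIT  vc=[22]
9: 0x1b (blk 6, set 2) → L1-HIT  vc=[22]
10: 0x2b (blk 10, set 2) → MISS  vc=[22, 6]
11: 0x19 (blk 6, set 2) → VC-HIT  vc=[22, 10]
12: 0x1f (blk 7, set 3) → MISS  vc=[22, 10, 31]
13: 0x2d (blk 11, set 3) → MISS  vc=[22, 10, 31, 7]
14: 0x1e (blk 7, set 3) → VC-HIT  vc=[22, 10, 31, 11]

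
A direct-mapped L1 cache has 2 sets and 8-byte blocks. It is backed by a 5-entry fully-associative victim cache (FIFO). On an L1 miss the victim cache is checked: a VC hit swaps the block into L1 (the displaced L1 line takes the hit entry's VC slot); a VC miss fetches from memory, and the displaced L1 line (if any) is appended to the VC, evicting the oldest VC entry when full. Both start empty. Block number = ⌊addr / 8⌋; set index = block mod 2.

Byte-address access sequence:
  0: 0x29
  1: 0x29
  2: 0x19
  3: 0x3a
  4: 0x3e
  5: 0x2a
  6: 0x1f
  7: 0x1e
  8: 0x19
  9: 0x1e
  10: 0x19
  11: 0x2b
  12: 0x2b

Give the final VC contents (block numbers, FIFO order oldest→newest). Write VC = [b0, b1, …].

  [0] addr=0x29 blk=5 s=1: MISS | VC []
  [1] addr=0x29 blk=5 s=1: L1-HIT | VC []
  [2] addr=0x19 blk=3 s=1: MISS | VC [5]
  [3] addr=0x3a blk=7 s=1: MISS | VC [5, 3]
  [4] addr=0x3e blk=7 s=1: L1-HIT | VC [5, 3]
  [5] addr=0x2a blk=5 s=1: VC-HIT | VC [7, 3]
  [6] addr=0x1f blk=3 s=1: VC-HIT | VC [7, 5]
  [7] addr=0x1e blk=3 s=1: L1-HIT | VC [7, 5]
  [8] addr=0x19 blk=3 s=1: L1-HIT | VC [7, 5]
  [9] addr=0x1e blk=3 s=1: L1-HIT | VC [7, 5]
  [10] addr=0x19 blk=3 s=1: L1-HIT | VC [7, 5]
  [11] addr=0x2b blk=5 s=1: VC-HIT | VC [7, 3]
  [12] addr=0x2b blk=5 s=1: L1-HIT | VC [7, 3]

VC = [7, 3]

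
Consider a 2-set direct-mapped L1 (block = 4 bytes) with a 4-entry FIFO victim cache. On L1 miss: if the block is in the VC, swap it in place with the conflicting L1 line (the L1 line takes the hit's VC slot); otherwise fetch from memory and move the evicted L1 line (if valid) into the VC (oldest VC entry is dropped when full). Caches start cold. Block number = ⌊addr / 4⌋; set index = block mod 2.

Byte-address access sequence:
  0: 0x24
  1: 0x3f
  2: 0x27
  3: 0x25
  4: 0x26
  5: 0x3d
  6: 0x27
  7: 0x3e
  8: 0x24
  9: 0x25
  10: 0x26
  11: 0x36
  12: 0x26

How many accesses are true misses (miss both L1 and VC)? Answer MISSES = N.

  [0] addr=0x24 blk=9 s=1: MISS | VC []
  [1] addr=0x3f blk=15 s=1: MISS | VC [9]
  [2] addr=0x27 blk=9 s=1: VC-HIT | VC [15]
  [3] addr=0x25 blk=9 s=1: L1-HIT | VC [15]
  [4] addr=0x26 blk=9 s=1: L1-HIT | VC [15]
  [5] addr=0x3d blk=15 s=1: VC-HIT | VC [9]
  [6] addr=0x27 blk=9 s=1: VC-HIT | VC [15]
  [7] addr=0x3e blk=15 s=1: VC-HIT | VC [9]
  [8] addr=0x24 blk=9 s=1: VC-HIT | VC [15]
  [9] addr=0x25 blk=9 s=1: L1-HIT | VC [15]
  [10] addr=0x26 blk=9 s=1: L1-HIT | VC [15]
  [11] addr=0x36 blk=13 s=1: MISS | VC [15, 9]
  [12] addr=0x26 blk=9 s=1: VC-HIT | VC [15, 13]

MISSES = 3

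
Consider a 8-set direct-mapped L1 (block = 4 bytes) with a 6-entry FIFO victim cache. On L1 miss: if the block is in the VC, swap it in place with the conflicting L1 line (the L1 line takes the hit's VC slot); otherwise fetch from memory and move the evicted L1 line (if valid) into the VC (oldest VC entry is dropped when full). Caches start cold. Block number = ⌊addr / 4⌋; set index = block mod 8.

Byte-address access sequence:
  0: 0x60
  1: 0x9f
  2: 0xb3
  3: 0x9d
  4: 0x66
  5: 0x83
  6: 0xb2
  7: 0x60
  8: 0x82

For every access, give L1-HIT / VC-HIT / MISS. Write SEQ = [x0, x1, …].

0: 0x60 (blk 24, set 0) → MISS  vc=[]
1: 0x9f (blk 39, set 7) → MISS  vc=[]
2: 0xb3 (blk 44, set 4) → MISS  vc=[]
3: 0x9d (blk 39, set 7) → L1-HIT  vc=[]
4: 0x66 (blk 25, set 1) → MISS  vc=[]
5: 0x83 (blk 32, set 0) → MISS  vc=[24]
6: 0xb2 (blk 44, set 4) → L1-HIT  vc=[24]
7: 0x60 (blk 24, set 0) → VC-HIT  vc=[32]
8: 0x82 (blk 32, set 0) → VC-HIT  vc=[24]

SEQ = [MISS, MISS, MISS, L1-HIT, MISS, MISS, L1-HIT, VC-HIT, VC-HIT]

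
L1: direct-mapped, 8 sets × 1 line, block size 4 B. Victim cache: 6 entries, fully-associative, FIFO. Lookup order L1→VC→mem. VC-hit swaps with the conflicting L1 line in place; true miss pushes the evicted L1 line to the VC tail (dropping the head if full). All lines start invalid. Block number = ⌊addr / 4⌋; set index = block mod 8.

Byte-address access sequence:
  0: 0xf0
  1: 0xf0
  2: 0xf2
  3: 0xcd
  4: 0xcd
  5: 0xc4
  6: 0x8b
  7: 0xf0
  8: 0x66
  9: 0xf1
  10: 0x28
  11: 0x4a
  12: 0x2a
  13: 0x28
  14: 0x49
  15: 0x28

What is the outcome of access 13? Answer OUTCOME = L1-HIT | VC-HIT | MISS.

OUTCOME = L1-HIT

0: 0xf0 (blk 60, set 4) → MISS  vc=[]
1: 0xf0 (blk 60, set 4) → L1-HIT  vc=[]
2: 0xf2 (blk 60, set 4) → L1-HIT  vc=[]
3: 0xcd (blk 51, set 3) → MISS  vc=[]
4: 0xcd (blk 51, set 3) → L1-HIT  vc=[]
5: 0xc4 (blk 49, set 1) → MISS  vc=[]
6: 0x8b (blk 34, set 2) → MISS  vc=[]
7: 0xf0 (blk 60, set 4) → L1-HIT  vc=[]
8: 0x66 (blk 25, set 1) → MISS  vc=[49]
9: 0xf1 (blk 60, set 4) → L1-HIT  vc=[49]
10: 0x28 (blk 10, set 2) → MISS  vc=[49, 34]
11: 0x4a (blk 18, set 2) → MISS  vc=[49, 34, 10]
12: 0x2a (blk 10, set 2) → VC-HIT  vc=[49, 34, 18]
13: 0x28 (blk 10, set 2) → L1-HIT  vc=[49, 34, 18]
14: 0x49 (blk 18, set 2) → VC-HIT  vc=[49, 34, 10]
15: 0x28 (blk 10, set 2) → VC-HIT  vc=[49, 34, 18]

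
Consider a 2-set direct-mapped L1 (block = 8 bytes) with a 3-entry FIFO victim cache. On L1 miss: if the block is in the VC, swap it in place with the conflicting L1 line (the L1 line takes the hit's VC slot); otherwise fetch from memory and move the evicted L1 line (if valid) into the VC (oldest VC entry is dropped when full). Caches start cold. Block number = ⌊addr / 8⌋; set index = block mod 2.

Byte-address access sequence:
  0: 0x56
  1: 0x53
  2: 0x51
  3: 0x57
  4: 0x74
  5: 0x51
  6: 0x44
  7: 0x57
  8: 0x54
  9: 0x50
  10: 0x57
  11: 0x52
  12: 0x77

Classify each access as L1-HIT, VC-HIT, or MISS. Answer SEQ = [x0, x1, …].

0: 0x56 (blk 10, set 0) → MISS  vc=[]
1: 0x53 (blk 10, set 0) → L1-HIT  vc=[]
2: 0x51 (blk 10, set 0) → L1-HIT  vc=[]
3: 0x57 (blk 10, set 0) → L1-HIT  vc=[]
4: 0x74 (blk 14, set 0) → MISS  vc=[10]
5: 0x51 (blk 10, set 0) → VC-HIT  vc=[14]
6: 0x44 (blk 8, set 0) → MISS  vc=[14, 10]
7: 0x57 (blk 10, set 0) → VC-HIT  vc=[14, 8]
8: 0x54 (blk 10, set 0) → L1-HIT  vc=[14, 8]
9: 0x50 (blk 10, set 0) → L1-HIT  vc=[14, 8]
10: 0x57 (blk 10, set 0) → L1-HIT  vc=[14, 8]
11: 0x52 (blk 10, set 0) → L1-HIT  vc=[14, 8]
12: 0x77 (blk 14, set 0) → VC-HIT  vc=[10, 8]

SEQ = [MISS, L1-HIT, L1-HIT, L1-HIT, MISS, VC-HIT, MISS, VC-HIT, L1-HIT, L1-HIT, L1-HIT, L1-HIT, VC-HIT]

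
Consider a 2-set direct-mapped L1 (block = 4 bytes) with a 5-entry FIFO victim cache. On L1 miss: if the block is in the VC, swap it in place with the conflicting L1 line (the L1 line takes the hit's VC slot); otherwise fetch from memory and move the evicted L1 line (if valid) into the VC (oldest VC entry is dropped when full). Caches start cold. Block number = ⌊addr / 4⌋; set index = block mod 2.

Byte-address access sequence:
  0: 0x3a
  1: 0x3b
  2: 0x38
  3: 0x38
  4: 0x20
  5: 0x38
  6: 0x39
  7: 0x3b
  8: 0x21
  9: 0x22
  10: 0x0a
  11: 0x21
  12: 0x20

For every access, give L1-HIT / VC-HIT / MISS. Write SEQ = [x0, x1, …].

0: 0x3a (blk 14, set 0) → MISS  vc=[]
1: 0x3b (blk 14, set 0) → L1-HIT  vc=[]
2: 0x38 (blk 14, set 0) → L1-HIT  vc=[]
3: 0x38 (blk 14, set 0) → L1-HIT  vc=[]
4: 0x20 (blk 8, set 0) → MISS  vc=[14]
5: 0x38 (blk 14, set 0) → VC-HIT  vc=[8]
6: 0x39 (blk 14, set 0) → L1-HIT  vc=[8]
7: 0x3b (blk 14, set 0) → L1-HIT  vc=[8]
8: 0x21 (blk 8, set 0) → VC-HIT  vc=[14]
9: 0x22 (blk 8, set 0) → L1-HIT  vc=[14]
10: 0xa (blk 2, set 0) → MISS  vc=[14, 8]
11: 0x21 (blk 8, set 0) → VC-HIT  vc=[14, 2]
12: 0x20 (blk 8, set 0) → L1-HIT  vc=[14, 2]

SEQ = [MISS, L1-HIT, L1-HIT, L1-HIT, MISS, VC-HIT, L1-HIT, L1-HIT, VC-HIT, L1-HIT, MISS, VC-HIT, L1-HIT]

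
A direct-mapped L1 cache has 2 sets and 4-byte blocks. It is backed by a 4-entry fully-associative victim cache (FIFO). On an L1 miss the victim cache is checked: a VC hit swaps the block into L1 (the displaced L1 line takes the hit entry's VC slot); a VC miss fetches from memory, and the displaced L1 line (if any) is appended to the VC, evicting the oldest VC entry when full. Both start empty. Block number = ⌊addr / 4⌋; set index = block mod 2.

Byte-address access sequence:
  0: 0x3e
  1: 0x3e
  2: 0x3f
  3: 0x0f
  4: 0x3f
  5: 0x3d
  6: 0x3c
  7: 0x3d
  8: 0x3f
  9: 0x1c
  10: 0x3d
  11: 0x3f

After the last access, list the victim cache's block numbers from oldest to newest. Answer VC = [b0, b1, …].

VC = [3, 7]

  [0] addr=0x3e blk=15 s=1: MISS | VC []
  [1] addr=0x3e blk=15 s=1: L1-HIT | VC []
  [2] addr=0x3f blk=15 s=1: L1-HIT | VC []
  [3] addr=0xf blk=3 s=1: MISS | VC [15]
  [4] addr=0x3f blk=15 s=1: VC-HIT | VC [3]
  [5] addr=0x3d blk=15 s=1: L1-HIT | VC [3]
  [6] addr=0x3c blk=15 s=1: L1-HIT | VC [3]
  [7] addr=0x3d blk=15 s=1: L1-HIT | VC [3]
  [8] addr=0x3f blk=15 s=1: L1-HIT | VC [3]
  [9] addr=0x1c blk=7 s=1: MISS | VC [3, 15]
  [10] addr=0x3d blk=15 s=1: VC-HIT | VC [3, 7]
  [11] addr=0x3f blk=15 s=1: L1-HIT | VC [3, 7]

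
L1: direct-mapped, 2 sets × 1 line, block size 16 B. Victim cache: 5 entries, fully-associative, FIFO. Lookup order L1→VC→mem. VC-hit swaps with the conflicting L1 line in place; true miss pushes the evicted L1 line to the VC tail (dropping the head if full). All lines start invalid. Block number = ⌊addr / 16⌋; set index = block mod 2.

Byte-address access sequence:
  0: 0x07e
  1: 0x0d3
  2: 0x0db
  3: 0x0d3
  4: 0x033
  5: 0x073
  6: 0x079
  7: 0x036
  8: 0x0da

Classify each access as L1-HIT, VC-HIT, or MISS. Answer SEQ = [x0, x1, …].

  [0] addr=0x7e blk=7 s=1: MISS | VC []
  [1] addr=0xd3 blk=13 s=1: MISS | VC [7]
  [2] addr=0xdb blk=13 s=1: L1-HIT | VC [7]
  [3] addr=0xd3 blk=13 s=1: L1-HIT | VC [7]
  [4] addr=0x33 blk=3 s=1: MISS | VC [7, 13]
  [5] addr=0x73 blk=7 s=1: VC-HIT | VC [3, 13]
  [6] addr=0x79 blk=7 s=1: L1-HIT | VC [3, 13]
  [7] addr=0x36 blk=3 s=1: VC-HIT | VC [7, 13]
  [8] addr=0xda blk=13 s=1: VC-HIT | VC [7, 3]

SEQ = [MISS, MISS, L1-HIT, L1-HIT, MISS, VC-HIT, L1-HIT, VC-HIT, VC-HIT]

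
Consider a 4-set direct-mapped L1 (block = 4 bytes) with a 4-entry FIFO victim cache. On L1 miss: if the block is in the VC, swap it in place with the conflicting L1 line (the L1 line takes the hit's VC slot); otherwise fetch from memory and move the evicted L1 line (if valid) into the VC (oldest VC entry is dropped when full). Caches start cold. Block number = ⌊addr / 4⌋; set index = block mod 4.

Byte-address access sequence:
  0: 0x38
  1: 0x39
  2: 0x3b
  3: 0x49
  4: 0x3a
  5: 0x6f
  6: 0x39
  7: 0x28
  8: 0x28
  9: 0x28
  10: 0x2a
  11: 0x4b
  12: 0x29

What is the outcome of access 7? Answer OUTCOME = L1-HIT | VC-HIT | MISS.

0: 0x38 (blk 14, set 2) → MISS  vc=[]
1: 0x39 (blk 14, set 2) → L1-HIT  vc=[]
2: 0x3b (blk 14, set 2) → L1-HIT  vc=[]
3: 0x49 (blk 18, set 2) → MISS  vc=[14]
4: 0x3a (blk 14, set 2) → VC-HIT  vc=[18]
5: 0x6f (blk 27, set 3) → MISS  vc=[18]
6: 0x39 (blk 14, set 2) → L1-HIT  vc=[18]
7: 0x28 (blk 10, set 2) → MISS  vc=[18, 14]
8: 0x28 (blk 10, set 2) → L1-HIT  vc=[18, 14]
9: 0x28 (blk 10, set 2) → L1-HIT  vc=[18, 14]
10: 0x2a (blk 10, set 2) → L1-HIT  vc=[18, 14]
11: 0x4b (blk 18, set 2) → VC-HIT  vc=[10, 14]
12: 0x29 (blk 10, set 2) → VC-HIT  vc=[18, 14]

OUTCOME = MISS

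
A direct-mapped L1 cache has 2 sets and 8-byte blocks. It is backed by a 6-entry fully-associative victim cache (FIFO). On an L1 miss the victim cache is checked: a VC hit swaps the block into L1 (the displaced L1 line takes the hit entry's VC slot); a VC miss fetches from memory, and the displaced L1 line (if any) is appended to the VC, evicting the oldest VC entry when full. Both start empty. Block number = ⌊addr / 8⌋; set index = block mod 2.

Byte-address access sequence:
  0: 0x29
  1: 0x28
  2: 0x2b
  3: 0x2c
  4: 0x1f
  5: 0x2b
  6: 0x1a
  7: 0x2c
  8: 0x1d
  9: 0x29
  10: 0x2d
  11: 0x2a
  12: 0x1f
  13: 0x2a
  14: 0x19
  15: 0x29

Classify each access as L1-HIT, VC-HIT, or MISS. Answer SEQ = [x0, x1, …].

#0 0x29→b5/s1 MISS; vc=[]
#1 0x28→b5/s1 L1-HIT; vc=[]
#2 0x2b→b5/s1 L1-HIT; vc=[]
#3 0x2c→b5/s1 L1-HIT; vc=[]
#4 0x1f→b3/s1 MISS; vc=[5]
#5 0x2b→b5/s1 VC-HIT; vc=[3]
#6 0x1a→b3/s1 VC-HIT; vc=[5]
#7 0x2c→b5/s1 VC-HIT; vc=[3]
#8 0x1d→b3/s1 VC-HIT; vc=[5]
#9 0x29→b5/s1 VC-HIT; vc=[3]
#10 0x2d→b5/s1 L1-HIT; vc=[3]
#11 0x2a→b5/s1 L1-HIT; vc=[3]
#12 0x1f→b3/s1 VC-HIT; vc=[5]
#13 0x2a→b5/s1 VC-HIT; vc=[3]
#14 0x19→b3/s1 VC-HIT; vc=[5]
#15 0x29→b5/s1 VC-HIT; vc=[3]

SEQ = [MISS, L1-HIT, L1-HIT, L1-HIT, MISS, VC-HIT, VC-HIT, VC-HIT, VC-HIT, VC-HIT, L1-HIT, L1-HIT, VC-HIT, VC-HIT, VC-HIT, VC-HIT]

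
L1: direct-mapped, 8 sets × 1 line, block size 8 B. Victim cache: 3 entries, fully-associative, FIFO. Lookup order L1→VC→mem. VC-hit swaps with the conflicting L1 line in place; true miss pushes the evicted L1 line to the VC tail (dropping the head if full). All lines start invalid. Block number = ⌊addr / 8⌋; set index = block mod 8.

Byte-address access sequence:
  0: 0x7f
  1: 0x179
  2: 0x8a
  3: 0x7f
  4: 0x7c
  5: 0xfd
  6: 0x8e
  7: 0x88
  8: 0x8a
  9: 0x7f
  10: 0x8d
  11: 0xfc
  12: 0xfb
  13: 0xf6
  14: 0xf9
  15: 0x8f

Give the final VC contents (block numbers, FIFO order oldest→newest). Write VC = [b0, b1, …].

VC = [47, 15]

  [0] addr=0x7f blk=15 s=7: MISS | VC []
  [1] addr=0x179 blk=47 s=7: MISS | VC [15]
  [2] addr=0x8a blk=17 s=1: MISS | VC [15]
  [3] addr=0x7f blk=15 s=7: VC-HIT | VC [47]
  [4] addr=0x7c blk=15 s=7: L1-HIT | VC [47]
  [5] addr=0xfd blk=31 s=7: MISS | VC [47, 15]
  [6] addr=0x8e blk=17 s=1: L1-HIT | VC [47, 15]
  [7] addr=0x88 blk=17 s=1: L1-HIT | VC [47, 15]
  [8] addr=0x8a blk=17 s=1: L1-HIT | VC [47, 15]
  [9] addr=0x7f blk=15 s=7: VC-HIT | VC [47, 31]
  [10] addr=0x8d blk=17 s=1: L1-HIT | VC [47, 31]
  [11] addr=0xfc blk=31 s=7: VC-HIT | VC [47, 15]
  [12] addr=0xfb blk=31 s=7: L1-HIT | VC [47, 15]
  [13] addr=0xf6 blk=30 s=6: MISS | VC [47, 15]
  [14] addr=0xf9 blk=31 s=7: L1-HIT | VC [47, 15]
  [15] addr=0x8f blk=17 s=1: L1-HIT | VC [47, 15]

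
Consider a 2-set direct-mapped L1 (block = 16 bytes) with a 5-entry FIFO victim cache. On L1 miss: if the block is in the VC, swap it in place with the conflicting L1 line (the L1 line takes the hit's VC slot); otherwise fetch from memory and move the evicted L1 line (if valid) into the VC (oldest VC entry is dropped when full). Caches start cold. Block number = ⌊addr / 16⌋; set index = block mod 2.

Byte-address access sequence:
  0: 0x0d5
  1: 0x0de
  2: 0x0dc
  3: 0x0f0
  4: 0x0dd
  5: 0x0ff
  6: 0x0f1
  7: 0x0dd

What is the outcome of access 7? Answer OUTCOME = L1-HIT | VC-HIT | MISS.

  [0] addr=0xd5 blk=13 s=1: MISS | VC []
  [1] addr=0xde blk=13 s=1: L1-HIT | VC []
  [2] addr=0xdc blk=13 s=1: L1-HIT | VC []
  [3] addr=0xf0 blk=15 s=1: MISS | VC [13]
  [4] addr=0xdd blk=13 s=1: VC-HIT | VC [15]
  [5] addr=0xff blk=15 s=1: VC-HIT | VC [13]
  [6] addr=0xf1 blk=15 s=1: L1-HIT | VC [13]
  [7] addr=0xdd blk=13 s=1: VC-HIT | VC [15]

OUTCOME = VC-HIT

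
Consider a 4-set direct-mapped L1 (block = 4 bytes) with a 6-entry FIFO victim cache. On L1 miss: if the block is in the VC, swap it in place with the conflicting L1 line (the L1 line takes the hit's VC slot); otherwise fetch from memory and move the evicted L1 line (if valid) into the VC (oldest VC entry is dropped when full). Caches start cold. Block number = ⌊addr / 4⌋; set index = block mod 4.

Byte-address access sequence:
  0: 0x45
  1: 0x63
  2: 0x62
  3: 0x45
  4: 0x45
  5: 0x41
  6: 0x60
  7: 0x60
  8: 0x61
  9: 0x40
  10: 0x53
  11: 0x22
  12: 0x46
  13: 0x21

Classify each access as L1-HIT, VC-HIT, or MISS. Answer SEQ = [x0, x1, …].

SEQ = [MISS, MISS, L1-HIT, L1-HIT, L1-HIT, MISS, VC-HIT, L1-HIT, L1-HIT, VC-HIT, MISS, MISS, L1-HIT, L1-HIT]

0: 0x45 (blk 17, set 1) → MISS  vc=[]
1: 0x63 (blk 24, set 0) → MISS  vc=[]
2: 0x62 (blk 24, set 0) → L1-HIT  vc=[]
3: 0x45 (blk 17, set 1) → L1-HIT  vc=[]
4: 0x45 (blk 17, set 1) → L1-HIT  vc=[]
5: 0x41 (blk 16, set 0) → MISS  vc=[24]
6: 0x60 (blk 24, set 0) → VC-HIT  vc=[16]
7: 0x60 (blk 24, set 0) → L1-HIT  vc=[16]
8: 0x61 (blk 24, set 0) → L1-HIT  vc=[16]
9: 0x40 (blk 16, set 0) → VC-HIT  vc=[24]
10: 0x53 (blk 20, set 0) → MISS  vc=[24, 16]
11: 0x22 (blk 8, set 0) → MISS  vc=[24, 16, 20]
12: 0x46 (blk 17, set 1) → L1-HIT  vc=[24, 16, 20]
13: 0x21 (blk 8, set 0) → L1-HIT  vc=[24, 16, 20]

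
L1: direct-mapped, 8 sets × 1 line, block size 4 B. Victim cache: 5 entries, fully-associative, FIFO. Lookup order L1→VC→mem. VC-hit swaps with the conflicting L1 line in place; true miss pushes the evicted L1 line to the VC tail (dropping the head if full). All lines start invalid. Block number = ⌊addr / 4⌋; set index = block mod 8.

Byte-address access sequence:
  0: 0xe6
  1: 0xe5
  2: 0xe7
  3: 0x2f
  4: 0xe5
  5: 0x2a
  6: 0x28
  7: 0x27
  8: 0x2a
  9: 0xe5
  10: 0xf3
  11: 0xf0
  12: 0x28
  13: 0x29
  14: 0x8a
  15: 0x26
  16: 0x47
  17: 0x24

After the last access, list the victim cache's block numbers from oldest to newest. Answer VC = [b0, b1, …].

VC = [57, 10, 17]

  [0] addr=0xe6 blk=57 s=1: MISS | VC []
  [1] addr=0xe5 blk=57 s=1: L1-HIT | VC []
  [2] addr=0xe7 blk=57 s=1: L1-HIT | VC []
  [3] addr=0x2f blk=11 s=3: MISS | VC []
  [4] addr=0xe5 blk=57 s=1: L1-HIT | VC []
  [5] addr=0x2a blk=10 s=2: MISS | VC []
  [6] addr=0x28 blk=10 s=2: L1-HIT | VC []
  [7] addr=0x27 blk=9 s=1: MISS | VC [57]
  [8] addr=0x2a blk=10 s=2: L1-HIT | VC [57]
  [9] addr=0xe5 blk=57 s=1: VC-HIT | VC [9]
  [10] addr=0xf3 blk=60 s=4: MISS | VC [9]
  [11] addr=0xf0 blk=60 s=4: L1-HIT | VC [9]
  [12] addr=0x28 blk=10 s=2: L1-HIT | VC [9]
  [13] addr=0x29 blk=10 s=2: L1-HIT | VC [9]
  [14] addr=0x8a blk=34 s=2: MISS | VC [9, 10]
  [15] addr=0x26 blk=9 s=1: VC-HIT | VC [57, 10]
  [16] addr=0x47 blk=17 s=1: MISS | VC [57, 10, 9]
  [17] addr=0x24 blk=9 s=1: VC-HIT | VC [57, 10, 17]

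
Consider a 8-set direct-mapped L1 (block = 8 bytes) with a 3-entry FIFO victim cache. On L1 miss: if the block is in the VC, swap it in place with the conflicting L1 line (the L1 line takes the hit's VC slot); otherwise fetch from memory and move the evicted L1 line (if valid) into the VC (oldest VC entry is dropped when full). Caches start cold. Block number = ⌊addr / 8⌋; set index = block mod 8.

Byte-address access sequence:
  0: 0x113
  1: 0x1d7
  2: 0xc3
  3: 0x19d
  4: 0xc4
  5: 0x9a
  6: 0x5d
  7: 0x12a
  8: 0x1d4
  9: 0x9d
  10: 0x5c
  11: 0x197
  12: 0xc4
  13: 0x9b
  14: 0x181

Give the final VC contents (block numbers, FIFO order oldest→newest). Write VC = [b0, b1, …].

#0 0x113→b34/s2 MISS; vc=[]
#1 0x1d7→b58/s2 MISS; vc=[34]
#2 0xc3→b24/s0 MISS; vc=[34]
#3 0x19d→b51/s3 MISS; vc=[34]
#4 0xc4→b24/s0 L1-HIT; vc=[34]
#5 0x9a→b19/s3 MISS; vc=[34,51]
#6 0x5d→b11/s3 MISS; vc=[34,51,19]
#7 0x12a→b37/s5 MISS; vc=[34,51,19]
#8 0x1d4→b58/s2 L1-HIT; vc=[34,51,19]
#9 0x9d→b19/s3 VC-HIT; vc=[34,51,11]
#10 0x5c→b11/s3 VC-HIT; vc=[34,51,19]
#11 0x197→b50/s2 MISS; vc=[51,19,58]
#12 0xc4→b24/s0 L1-HIT; vc=[51,19,58]
#13 0x9b→b19/s3 VC-HIT; vc=[51,11,58]
#14 0x181→b48/s0 MISS; vc=[11,58,24]

VC = [11, 58, 24]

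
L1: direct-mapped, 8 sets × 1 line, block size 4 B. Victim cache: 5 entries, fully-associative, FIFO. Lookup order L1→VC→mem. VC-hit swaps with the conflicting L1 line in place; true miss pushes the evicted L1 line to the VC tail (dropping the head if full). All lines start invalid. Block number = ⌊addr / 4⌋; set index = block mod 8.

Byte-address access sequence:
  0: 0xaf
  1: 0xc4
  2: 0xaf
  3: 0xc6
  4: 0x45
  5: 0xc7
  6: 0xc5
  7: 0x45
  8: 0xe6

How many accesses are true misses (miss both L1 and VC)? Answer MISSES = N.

MISSES = 4

  [0] addr=0xaf blk=43 s=3: MISS | VC []
  [1] addr=0xc4 blk=49 s=1: MISS | VC []
  [2] addr=0xaf blk=43 s=3: L1-HIT | VC []
  [3] addr=0xc6 blk=49 s=1: L1-HIT | VC []
  [4] addr=0x45 blk=17 s=1: MISS | VC [49]
  [5] addr=0xc7 blk=49 s=1: VC-HIT | VC [17]
  [6] addr=0xc5 blk=49 s=1: L1-HIT | VC [17]
  [7] addr=0x45 blk=17 s=1: VC-HIT | VC [49]
  [8] addr=0xe6 blk=57 s=1: MISS | VC [49, 17]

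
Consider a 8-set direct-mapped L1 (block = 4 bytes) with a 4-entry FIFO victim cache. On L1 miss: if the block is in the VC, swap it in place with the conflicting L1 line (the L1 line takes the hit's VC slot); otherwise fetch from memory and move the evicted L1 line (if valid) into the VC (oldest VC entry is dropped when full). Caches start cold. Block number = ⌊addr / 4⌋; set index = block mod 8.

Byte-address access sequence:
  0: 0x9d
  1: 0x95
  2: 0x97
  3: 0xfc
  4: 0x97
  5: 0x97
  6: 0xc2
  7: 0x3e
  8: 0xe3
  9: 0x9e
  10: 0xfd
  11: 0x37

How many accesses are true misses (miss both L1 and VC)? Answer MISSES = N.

#0 0x9d→b39/s7 MISS; vc=[]
#1 0x95→b37/s5 MISS; vc=[]
#2 0x97→b37/s5 L1-HIT; vc=[]
#3 0xfc→b63/s7 MISS; vc=[39]
#4 0x97→b37/s5 L1-HIT; vc=[39]
#5 0x97→b37/s5 L1-HIT; vc=[39]
#6 0xc2→b48/s0 MISS; vc=[39]
#7 0x3e→b15/s7 MISS; vc=[39,63]
#8 0xe3→b56/s0 MISS; vc=[39,63,48]
#9 0x9e→b39/s7 VC-HIT; vc=[15,63,48]
#10 0xfd→b63/s7 VC-HIT; vc=[15,39,48]
#11 0x37→b13/s5 MISS; vc=[15,39,48,37]

MISSES = 7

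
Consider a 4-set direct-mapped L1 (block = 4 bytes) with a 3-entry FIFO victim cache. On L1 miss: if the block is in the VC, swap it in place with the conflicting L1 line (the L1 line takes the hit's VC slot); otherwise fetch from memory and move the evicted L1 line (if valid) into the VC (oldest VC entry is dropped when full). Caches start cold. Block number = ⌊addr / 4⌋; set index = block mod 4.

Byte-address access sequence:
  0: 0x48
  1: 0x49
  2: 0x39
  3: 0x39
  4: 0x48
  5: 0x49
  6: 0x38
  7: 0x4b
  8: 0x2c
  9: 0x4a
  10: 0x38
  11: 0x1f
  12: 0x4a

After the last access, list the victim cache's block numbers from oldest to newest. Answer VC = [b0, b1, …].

VC = [14, 11]

0: 0x48 (blk 18, set 2) → MISS  vc=[]
1: 0x49 (blk 18, set 2) → L1-HIT  vc=[]
2: 0x39 (blk 14, set 2) → MISS  vc=[18]
3: 0x39 (blk 14, set 2) → L1-HIT  vc=[18]
4: 0x48 (blk 18, set 2) → VC-HIT  vc=[14]
5: 0x49 (blk 18, set 2) → L1-HIT  vc=[14]
6: 0x38 (blk 14, set 2) → VC-HIT  vc=[18]
7: 0x4b (blk 18, set 2) → VC-HIT  vc=[14]
8: 0x2c (blk 11, set 3) → MISS  vc=[14]
9: 0x4a (blk 18, set 2) → L1-HIT  vc=[14]
10: 0x38 (blk 14, set 2) → VC-HIT  vc=[18]
11: 0x1f (blk 7, set 3) → MISS  vc=[18, 11]
12: 0x4a (blk 18, set 2) → VC-HIT  vc=[14, 11]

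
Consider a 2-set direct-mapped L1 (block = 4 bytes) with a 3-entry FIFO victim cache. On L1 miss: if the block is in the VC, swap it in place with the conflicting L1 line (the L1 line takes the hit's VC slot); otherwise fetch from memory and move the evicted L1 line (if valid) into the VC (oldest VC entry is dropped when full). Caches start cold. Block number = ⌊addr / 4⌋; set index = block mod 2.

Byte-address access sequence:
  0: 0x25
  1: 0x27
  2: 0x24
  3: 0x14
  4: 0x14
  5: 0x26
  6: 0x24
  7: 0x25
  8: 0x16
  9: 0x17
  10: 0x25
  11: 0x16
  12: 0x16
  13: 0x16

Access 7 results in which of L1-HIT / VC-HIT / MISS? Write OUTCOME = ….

OUTCOME = L1-HIT

#0 0x25→b9/s1 MISS; vc=[]
#1 0x27→b9/s1 L1-HIT; vc=[]
#2 0x24→b9/s1 L1-HIT; vc=[]
#3 0x14→b5/s1 MISS; vc=[9]
#4 0x14→b5/s1 L1-HIT; vc=[9]
#5 0x26→b9/s1 VC-HIT; vc=[5]
#6 0x24→b9/s1 L1-HIT; vc=[5]
#7 0x25→b9/s1 L1-HIT; vc=[5]
#8 0x16→b5/s1 VC-HIT; vc=[9]
#9 0x17→b5/s1 L1-HIT; vc=[9]
#10 0x25→b9/s1 VC-HIT; vc=[5]
#11 0x16→b5/s1 VC-HIT; vc=[9]
#12 0x16→b5/s1 L1-HIT; vc=[9]
#13 0x16→b5/s1 L1-HIT; vc=[9]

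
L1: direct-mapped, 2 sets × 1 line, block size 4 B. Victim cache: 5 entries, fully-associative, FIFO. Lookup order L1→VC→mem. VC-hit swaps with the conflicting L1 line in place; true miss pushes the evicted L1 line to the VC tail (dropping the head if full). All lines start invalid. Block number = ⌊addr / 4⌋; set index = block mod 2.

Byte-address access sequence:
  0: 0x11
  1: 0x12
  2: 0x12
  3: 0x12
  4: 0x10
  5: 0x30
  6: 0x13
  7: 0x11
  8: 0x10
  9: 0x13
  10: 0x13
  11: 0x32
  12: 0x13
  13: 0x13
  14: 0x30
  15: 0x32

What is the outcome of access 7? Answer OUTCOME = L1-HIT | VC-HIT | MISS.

OUTCOME = L1-HIT

#0 0x11→b4/s0 MISS; vc=[]
#1 0x12→b4/s0 L1-HIT; vc=[]
#2 0x12→b4/s0 L1-HIT; vc=[]
#3 0x12→b4/s0 L1-HIT; vc=[]
#4 0x10→b4/s0 L1-HIT; vc=[]
#5 0x30→b12/s0 MISS; vc=[4]
#6 0x13→b4/s0 VC-HIT; vc=[12]
#7 0x11→b4/s0 L1-HIT; vc=[12]
#8 0x10→b4/s0 L1-HIT; vc=[12]
#9 0x13→b4/s0 L1-HIT; vc=[12]
#10 0x13→b4/s0 L1-HIT; vc=[12]
#11 0x32→b12/s0 VC-HIT; vc=[4]
#12 0x13→b4/s0 VC-HIT; vc=[12]
#13 0x13→b4/s0 L1-HIT; vc=[12]
#14 0x30→b12/s0 VC-HIT; vc=[4]
#15 0x32→b12/s0 L1-HIT; vc=[4]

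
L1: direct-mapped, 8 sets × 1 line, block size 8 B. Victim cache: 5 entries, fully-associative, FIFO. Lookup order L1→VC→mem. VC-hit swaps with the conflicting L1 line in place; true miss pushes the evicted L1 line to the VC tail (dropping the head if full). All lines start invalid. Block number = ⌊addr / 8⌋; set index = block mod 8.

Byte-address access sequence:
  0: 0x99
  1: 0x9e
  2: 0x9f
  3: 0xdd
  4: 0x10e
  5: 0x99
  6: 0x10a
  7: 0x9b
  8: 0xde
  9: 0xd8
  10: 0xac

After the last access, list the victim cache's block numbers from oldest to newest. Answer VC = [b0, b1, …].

VC = [19]

#0 0x99→b19/s3 MISS; vc=[]
#1 0x9e→b19/s3 L1-HIT; vc=[]
#2 0x9f→b19/s3 L1-HIT; vc=[]
#3 0xdd→b27/s3 MISS; vc=[19]
#4 0x10e→b33/s1 MISS; vc=[19]
#5 0x99→b19/s3 VC-HIT; vc=[27]
#6 0x10a→b33/s1 L1-HIT; vc=[27]
#7 0x9b→b19/s3 L1-HIT; vc=[27]
#8 0xde→b27/s3 VC-HIT; vc=[19]
#9 0xd8→b27/s3 L1-HIT; vc=[19]
#10 0xac→b21/s5 MISS; vc=[19]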